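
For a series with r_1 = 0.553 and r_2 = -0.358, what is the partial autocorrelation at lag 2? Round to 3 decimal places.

φ_{22} = (r_2 − r_1²) / (1 − r_1²)
r_1² = (0.553)² = 0.305809
Numerator = -0.358 − 0.3058 = -0.6638; denominator = 1 − 0.3058 = 0.6942
φ_{22} = -0.6638 / 0.6942 = -0.956

-0.956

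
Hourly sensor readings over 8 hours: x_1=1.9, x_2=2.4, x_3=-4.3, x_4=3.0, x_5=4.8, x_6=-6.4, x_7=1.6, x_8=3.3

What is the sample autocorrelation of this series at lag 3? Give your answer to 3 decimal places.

Mean x̄ = (1.9 + 2.4 − 4.3 + 3.0 + 4.8 − 6.4 + 1.6 + 3.3)/8 = 0.7875
Deviations from mean: 1.1125, 1.6125, -5.0875, 2.2125, 4.0125, -7.1875, 0.8125, 2.5125
Σ(x_t−x̄)(x_{t+3}−x̄) = (2.4614) + (6.4702) + (36.5664) + (1.7977) + (10.0814) = 57.3770
Denominator Σ(x_t−x̄)² = 109.3488
r_3 = 57.3770 / 109.3488 = 0.525

0.525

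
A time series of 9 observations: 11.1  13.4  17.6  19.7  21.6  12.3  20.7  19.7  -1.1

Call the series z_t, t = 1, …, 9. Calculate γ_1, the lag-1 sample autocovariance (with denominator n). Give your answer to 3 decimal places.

Mean z̄ = (11.1 + 13.4 + 17.6 + 19.7 + 21.6 + 12.3 + 20.7 + 19.7 − 1.1)/9 = 15.0000
Σ_{t=1}^{8}(z_t−z̄)(z_{t+1}−z̄) = -36.7700
γ_1 = -36.7700 / 9 = -4.086

-4.086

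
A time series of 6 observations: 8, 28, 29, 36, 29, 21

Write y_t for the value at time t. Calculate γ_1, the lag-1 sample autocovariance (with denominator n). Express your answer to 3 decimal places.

4.884

Mean ȳ = (8 + 28 + 29 + 36 + 29 + 21)/6 = 25.1667
Deviations: -17.1667, 2.8333, 3.8333, 10.8333, 3.8333, -4.1667
Σ_{t=1}^{5}(y_t−ȳ)(y_{t+1}−ȳ) = 29.3056
γ_1 = 29.3056 / 6 = 4.884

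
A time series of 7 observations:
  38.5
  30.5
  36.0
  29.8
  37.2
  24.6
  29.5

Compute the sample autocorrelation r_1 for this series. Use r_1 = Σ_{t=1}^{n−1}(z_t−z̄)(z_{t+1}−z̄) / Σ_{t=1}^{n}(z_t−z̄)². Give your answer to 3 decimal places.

-0.363

Mean z̄ = (38.5 + 30.5 + 36.0 + 29.8 + 37.2 + 24.6 + 29.5)/7 = 32.3000
Σ(z_t−z̄)(z_{t+1}−z̄) = (-11.1600) + (-6.6600) + (-9.2500) + (-12.2500) + (-37.7300) + (21.5600) = -55.4900
Denominator Σ(z_t−z̄)² = 152.7600
r_1 = -55.4900 / 152.7600 = -0.363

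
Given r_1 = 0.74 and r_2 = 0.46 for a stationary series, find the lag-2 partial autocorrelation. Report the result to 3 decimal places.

φ_{22} = (r_2 − r_1²) / (1 − r_1²)
r_1² = (0.74)² = 0.5476
Numerator = 0.46 − 0.5476 = -0.0876; denominator = 1 − 0.5476 = 0.4524
φ_{22} = -0.0876 / 0.4524 = -0.194

-0.194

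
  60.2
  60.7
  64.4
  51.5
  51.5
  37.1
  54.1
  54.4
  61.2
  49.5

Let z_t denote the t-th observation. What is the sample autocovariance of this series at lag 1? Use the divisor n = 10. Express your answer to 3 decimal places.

Mean z̄ = (60.2 + 60.7 + 64.4 + 51.5 + 51.5 + 37.1 + 54.1 + 54.4 + 61.2 + 49.5)/10 = 54.4600
Σ_{t=1}^{9}(z_t−z̄)(z_{t+1}−z̄) = 101.0044
γ_1 = 101.0044 / 10 = 10.100

10.100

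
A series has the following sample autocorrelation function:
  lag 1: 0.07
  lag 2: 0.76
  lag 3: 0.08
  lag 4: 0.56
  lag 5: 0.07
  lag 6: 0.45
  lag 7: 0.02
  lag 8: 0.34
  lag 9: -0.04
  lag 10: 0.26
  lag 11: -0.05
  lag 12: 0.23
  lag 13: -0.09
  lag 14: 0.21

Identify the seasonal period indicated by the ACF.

The largest autocorrelation is r_2 = 0.76, with weaker echoes at lags 4 (0.56), 6 (0.45), 8 (0.34), 10 (0.26), 12 (0.23) and 14 (0.21); the remaining lags stay at or below 0.08.
The dominant spike at lag 2 indicates a seasonal period of 2.

2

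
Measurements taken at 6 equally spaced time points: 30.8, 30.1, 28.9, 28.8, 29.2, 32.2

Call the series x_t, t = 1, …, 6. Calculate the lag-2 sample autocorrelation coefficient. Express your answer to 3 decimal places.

-0.314

Mean x̄ = (30.8 + 30.1 + 28.9 + 28.8 + 29.2 + 32.2)/6 = 30.0000
Numerator Σ_{t=1}^{4}(x_t−x̄)(x_{t+2}−x̄) = -2.7600
Denominator Σ(x_t−x̄)² = 8.7800
r_2 = -2.7600 / 8.7800 = -0.314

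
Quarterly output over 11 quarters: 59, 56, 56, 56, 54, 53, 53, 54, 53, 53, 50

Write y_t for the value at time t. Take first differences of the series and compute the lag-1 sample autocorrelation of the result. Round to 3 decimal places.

-0.149

First differences Δy: -3, 0, 0, -2, -1, 0, 1, -1, 0, -3
Mean of differences = -0.9000
Numerator Σ(Δy_t−Δȳ)(Δy_{t+1}−Δȳ) = -2.5100
Denominator Σ(Δy_t−Δȳ)² = 16.9000
r_1(Δy) = -2.5100 / 16.9000 = -0.149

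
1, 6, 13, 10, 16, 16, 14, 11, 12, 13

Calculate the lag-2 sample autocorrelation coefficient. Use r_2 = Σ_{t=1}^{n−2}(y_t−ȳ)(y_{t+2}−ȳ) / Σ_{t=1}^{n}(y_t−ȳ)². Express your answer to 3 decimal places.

Mean ȳ = (1 + 6 + 13 + 10 + 16 + 16 + 14 + 11 + 12 + 13)/10 = 11.2000
Numerator Σ_{t=1}^{8}(y_t−ȳ)(y_{t+2}−ȳ) = 5.1200
Denominator Σ(y_t−ȳ)² = 193.6000
r_2 = 5.1200 / 193.6000 = 0.026

0.026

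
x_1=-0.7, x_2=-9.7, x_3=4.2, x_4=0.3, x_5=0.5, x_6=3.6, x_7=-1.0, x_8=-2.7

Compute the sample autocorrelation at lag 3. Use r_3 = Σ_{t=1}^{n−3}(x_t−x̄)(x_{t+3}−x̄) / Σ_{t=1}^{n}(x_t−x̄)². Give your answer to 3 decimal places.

0.058

Mean x̄ = (-0.7 − 9.7 + 4.2 + 0.3 + 0.5 + 3.6 − 1.0 − 2.7)/8 = -0.6875
Deviations from mean: -0.0125, -9.0125, 4.8875, 0.9875, 1.1875, 4.2875, -0.3125, -2.0125
Σ(x_t−x̄)(x_{t+3}−x̄) = (-0.0123) + (-10.7023) + (20.9552) + (-0.3086) + (-2.3898) = 7.5420
Denominator Σ(x_t−x̄)² = 130.0288
r_3 = 7.5420 / 130.0288 = 0.058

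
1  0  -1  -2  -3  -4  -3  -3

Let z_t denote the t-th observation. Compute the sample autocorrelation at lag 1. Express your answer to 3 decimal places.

0.628

Mean z̄ = (1 + 0 − 1 − 2 − 3 − 4 − 3 − 3)/8 = -1.8750
Deviations from mean: 2.8750, 1.8750, 0.8750, -0.1250, -1.1250, -2.1250, -1.1250, -1.1250
Σ(z_t−z̄)(z_{t+1}−z̄) = (5.3906) + (1.6406) + (-0.1094) + (0.1406) + (2.3906) + (2.3906) + (1.2656) = 13.1094
Denominator Σ(z_t−z̄)² = 20.8750
r_1 = 13.1094 / 20.8750 = 0.628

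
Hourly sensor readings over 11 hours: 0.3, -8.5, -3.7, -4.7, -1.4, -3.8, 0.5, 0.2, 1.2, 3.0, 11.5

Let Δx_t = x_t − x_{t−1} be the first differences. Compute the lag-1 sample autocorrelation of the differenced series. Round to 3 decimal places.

-0.335

First differences Δx: -8.8, 4.8, -1.0, 3.3, -2.4, 4.3, -0.3, 1.0, 1.8, 8.5
Mean of differences = 1.1200
Numerator Σ(Δx_t−Δx̄)(Δx_{t+1}−Δx̄) = -67.2044
Denominator Σ(Δx_t−Δx̄)² = 200.6560
r_1(Δx) = -67.2044 / 200.6560 = -0.335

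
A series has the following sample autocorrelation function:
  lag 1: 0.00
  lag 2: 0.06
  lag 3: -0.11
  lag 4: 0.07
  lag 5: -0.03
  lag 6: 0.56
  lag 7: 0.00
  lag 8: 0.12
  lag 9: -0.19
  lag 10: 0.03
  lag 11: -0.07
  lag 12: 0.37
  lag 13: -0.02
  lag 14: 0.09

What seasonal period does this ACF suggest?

The largest autocorrelation is r_6 = 0.56, with a weaker echo at lag 12 (0.37); the remaining lags stay at or below 0.12.
The dominant spike at lag 6 indicates a seasonal period of 6.

6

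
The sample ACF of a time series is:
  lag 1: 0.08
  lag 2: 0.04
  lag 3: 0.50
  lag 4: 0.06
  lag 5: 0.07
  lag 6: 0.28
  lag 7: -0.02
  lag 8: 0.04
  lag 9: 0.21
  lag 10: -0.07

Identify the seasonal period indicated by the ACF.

The largest autocorrelation is r_3 = 0.50, with weaker echoes at lags 6 (0.28) and 9 (0.21); the remaining lags stay at or below 0.08.
The dominant spike at lag 3 indicates a seasonal period of 3.

3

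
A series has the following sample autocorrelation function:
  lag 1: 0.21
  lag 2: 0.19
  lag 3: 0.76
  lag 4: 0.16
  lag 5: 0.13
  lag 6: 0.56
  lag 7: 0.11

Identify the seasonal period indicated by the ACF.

3

The largest autocorrelation is r_3 = 0.76, with a weaker echo at lag 6 (0.56); the remaining lags stay at or below 0.21. The elevated value at lag 1 (0.21), dropping to 0.19 at lag 2, reflects decaying short-term dependence rather than seasonality.
The dominant spike at lag 3 indicates a seasonal period of 3.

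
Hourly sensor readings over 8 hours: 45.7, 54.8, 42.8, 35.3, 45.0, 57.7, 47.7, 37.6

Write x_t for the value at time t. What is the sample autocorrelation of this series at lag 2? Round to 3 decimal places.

Mean x̄ = (45.7 + 54.8 + 42.8 + 35.3 + 45.0 + 57.7 + 47.7 + 37.6)/8 = 45.8250
Σ(x_t−x̄)(x_{t+2}−x̄) = (0.3781) + (-94.4619) + (2.4956) + (-124.9844) + (-1.5469) + (-97.6719) = -315.7913
Denominator Σ(x_t−x̄)² = 413.3550
r_2 = -315.7913 / 413.3550 = -0.764

-0.764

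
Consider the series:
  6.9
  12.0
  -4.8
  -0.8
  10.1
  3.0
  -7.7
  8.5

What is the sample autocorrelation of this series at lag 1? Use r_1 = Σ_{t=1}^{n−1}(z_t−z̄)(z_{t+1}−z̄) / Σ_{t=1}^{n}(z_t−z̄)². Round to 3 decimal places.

Mean z̄ = (6.9 + 12.0 − 4.8 − 0.8 + 10.1 + 3.0 − 7.7 + 8.5)/8 = 3.4000
Σ(z_t−z̄)(z_{t+1}−z̄) = (30.1000) + (-70.5200) + (34.4400) + (-28.1400) + (-2.6800) + (4.4400) + (-56.6100) = -88.9700
Denominator Σ(z_t−z̄)² = 365.3600
r_1 = -88.9700 / 365.3600 = -0.244

-0.244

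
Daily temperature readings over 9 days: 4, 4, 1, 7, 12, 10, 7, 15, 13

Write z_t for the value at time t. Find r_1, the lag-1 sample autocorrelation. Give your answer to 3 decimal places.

Mean z̄ = (4 + 4 + 1 + 7 + 12 + 10 + 7 + 15 + 13)/9 = 8.1111
Numerator Σ_{t=1}^{8}(z_t−z̄)(z_{t+1}−z̄) = 80.9877
Denominator Σ(z_t−z̄)² = 176.8889
r_1 = 80.9877 / 176.8889 = 0.458

0.458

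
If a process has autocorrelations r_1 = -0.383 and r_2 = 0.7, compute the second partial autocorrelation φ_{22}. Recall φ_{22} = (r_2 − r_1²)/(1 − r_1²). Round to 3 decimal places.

φ_{22} = (r_2 − r_1²) / (1 − r_1²)
r_1² = (-0.383)² = 0.146689
Numerator = 0.7 − 0.1467 = 0.5533; denominator = 1 − 0.1467 = 0.8533
φ_{22} = 0.5533 / 0.8533 = 0.648

0.648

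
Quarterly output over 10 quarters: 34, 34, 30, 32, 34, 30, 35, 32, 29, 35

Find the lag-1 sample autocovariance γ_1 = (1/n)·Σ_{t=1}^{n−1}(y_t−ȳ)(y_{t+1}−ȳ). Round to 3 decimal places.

-1.925

Mean ȳ = (34 + 34 + 30 + 32 + 34 + 30 + 35 + 32 + 29 + 35)/10 = 32.5000
Σ_{t=1}^{9}(y_t−ȳ)(y_{t+1}−ȳ) = -19.2500
γ_1 = -19.2500 / 10 = -1.925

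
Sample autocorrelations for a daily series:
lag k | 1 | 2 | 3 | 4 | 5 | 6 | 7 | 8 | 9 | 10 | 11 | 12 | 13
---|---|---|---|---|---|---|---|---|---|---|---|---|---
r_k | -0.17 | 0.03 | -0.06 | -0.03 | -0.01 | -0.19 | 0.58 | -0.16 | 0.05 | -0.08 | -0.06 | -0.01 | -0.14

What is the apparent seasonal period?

7

The largest autocorrelation is r_7 = 0.58; the remaining lags stay at or below 0.05.
The dominant spike at lag 7 indicates a seasonal period of 7.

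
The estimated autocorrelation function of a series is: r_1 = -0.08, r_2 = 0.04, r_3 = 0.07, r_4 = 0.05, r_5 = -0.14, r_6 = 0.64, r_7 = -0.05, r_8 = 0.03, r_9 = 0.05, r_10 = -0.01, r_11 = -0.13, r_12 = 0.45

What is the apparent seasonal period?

6

The largest autocorrelation is r_6 = 0.64, with a weaker echo at lag 12 (0.45); the remaining lags stay at or below 0.07.
The dominant spike at lag 6 indicates a seasonal period of 6.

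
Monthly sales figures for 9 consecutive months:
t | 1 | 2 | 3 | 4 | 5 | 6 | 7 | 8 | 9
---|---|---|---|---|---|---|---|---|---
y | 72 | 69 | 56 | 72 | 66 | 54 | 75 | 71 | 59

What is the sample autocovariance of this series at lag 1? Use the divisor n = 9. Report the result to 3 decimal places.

Mean ȳ = (72 + 69 + 56 + 72 + 66 + 54 + 75 + 71 + 59)/9 = 66.0000
Σ_{t=1}^{8}(y_t−ȳ)(y_{t+1}−ȳ) = -170.0000
γ_1 = -170.0000 / 9 = -18.889

-18.889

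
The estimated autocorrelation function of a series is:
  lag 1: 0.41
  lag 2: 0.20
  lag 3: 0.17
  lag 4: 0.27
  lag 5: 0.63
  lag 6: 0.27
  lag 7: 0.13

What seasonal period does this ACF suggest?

The largest autocorrelation is r_5 = 0.63; the remaining lags stay at or below 0.41. The elevated value at lag 1 (0.41), dropping to 0.20 at lag 2, reflects decaying short-term dependence rather than seasonality.
The dominant spike at lag 5 indicates a seasonal period of 5.

5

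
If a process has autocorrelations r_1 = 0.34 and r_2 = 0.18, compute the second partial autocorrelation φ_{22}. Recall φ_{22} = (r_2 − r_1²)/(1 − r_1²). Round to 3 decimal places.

φ_{22} = (r_2 − r_1²) / (1 − r_1²)
r_1² = (0.34)² = 0.1156
Numerator = 0.18 − 0.1156 = 0.0644; denominator = 1 − 0.1156 = 0.8844
φ_{22} = 0.0644 / 0.8844 = 0.073

0.073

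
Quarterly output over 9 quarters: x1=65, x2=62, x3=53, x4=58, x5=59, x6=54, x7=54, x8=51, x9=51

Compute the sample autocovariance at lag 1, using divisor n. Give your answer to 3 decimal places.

Mean x̄ = (65 + 62 + 53 + 58 + 59 + 54 + 54 + 51 + 51)/9 = 56.3333
Σ_{t=1}^{8}(x_t−x̄)(x_{t+1}−x̄) = 69.2222
γ_1 = 69.2222 / 9 = 7.691

7.691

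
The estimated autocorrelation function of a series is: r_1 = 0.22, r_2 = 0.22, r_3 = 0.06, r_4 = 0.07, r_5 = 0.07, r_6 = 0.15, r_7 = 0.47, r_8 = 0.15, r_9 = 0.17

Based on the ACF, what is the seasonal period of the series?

7

The largest autocorrelation is r_7 = 0.47; the remaining lags stay at or below 0.22.
The dominant spike at lag 7 indicates a seasonal period of 7.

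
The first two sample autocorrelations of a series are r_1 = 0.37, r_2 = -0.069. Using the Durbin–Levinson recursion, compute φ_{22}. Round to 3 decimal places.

φ_{22} = (r_2 − r_1²) / (1 − r_1²)
r_1² = (0.37)² = 0.1369
Numerator = -0.069 − 0.1369 = -0.2059; denominator = 1 − 0.1369 = 0.8631
φ_{22} = -0.2059 / 0.8631 = -0.239

-0.239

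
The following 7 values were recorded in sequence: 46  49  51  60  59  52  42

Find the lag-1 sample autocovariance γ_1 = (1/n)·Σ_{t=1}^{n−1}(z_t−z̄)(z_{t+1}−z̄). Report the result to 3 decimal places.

10.907

Mean z̄ = (46 + 49 + 51 + 60 + 59 + 52 + 42)/7 = 51.2857
Σ_{t=1}^{6}(z_t−z̄)(z_{t+1}−z̄) = 76.3469
γ_1 = 76.3469 / 7 = 10.907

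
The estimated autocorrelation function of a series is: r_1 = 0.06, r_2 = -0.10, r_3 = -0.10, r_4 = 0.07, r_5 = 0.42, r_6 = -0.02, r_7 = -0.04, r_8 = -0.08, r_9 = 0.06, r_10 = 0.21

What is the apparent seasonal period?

The largest autocorrelation is r_5 = 0.42, with a weaker echo at lag 10 (0.21); the remaining lags stay at or below 0.07.
The dominant spike at lag 5 indicates a seasonal period of 5.

5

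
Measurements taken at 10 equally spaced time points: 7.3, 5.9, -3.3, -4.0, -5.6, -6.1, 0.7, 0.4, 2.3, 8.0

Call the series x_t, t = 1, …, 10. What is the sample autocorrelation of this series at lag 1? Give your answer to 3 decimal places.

0.455

Mean x̄ = (7.3 + 5.9 − 3.3 − 4.0 − 5.6 − 6.1 + 0.7 + 0.4 + 2.3 + 8.0)/10 = 0.5600
Numerator Σ_{t=1}^{9}(x_t−x̄)(x_{t+1}−x̄) = 113.8084
Denominator Σ(x_t−x̄)² = 250.3640
r_1 = 113.8084 / 250.3640 = 0.455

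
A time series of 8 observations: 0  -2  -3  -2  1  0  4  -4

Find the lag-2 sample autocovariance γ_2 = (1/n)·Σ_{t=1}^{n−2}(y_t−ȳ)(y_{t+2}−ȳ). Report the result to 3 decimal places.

0.109

Mean ȳ = (0 − 2 − 3 − 2 + 1 + 0 + 4 − 4)/8 = -0.7500
Deviations: 0.7500, -1.2500, -2.2500, -1.2500, 1.7500, 0.7500, 4.7500, -3.2500
Σ_{t=1}^{6}(y_t−ȳ)(y_{t+2}−ȳ) = 0.8750
γ_2 = 0.8750 / 8 = 0.109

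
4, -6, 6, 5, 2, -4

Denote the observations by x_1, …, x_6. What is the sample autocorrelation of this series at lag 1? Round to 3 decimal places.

Mean x̄ = (4 − 6 + 6 + 5 + 2 − 4)/6 = 1.1667
Deviations from mean: 2.8333, -7.1667, 4.8333, 3.8333, 0.8333, -5.1667
Numerator Σ_{t=1}^{5}(x_t−x̄)(x_{t+1}−x̄) = -37.5278
Denominator Σ(x_t−x̄)² = 124.8333
r_1 = -37.5278 / 124.8333 = -0.301

-0.301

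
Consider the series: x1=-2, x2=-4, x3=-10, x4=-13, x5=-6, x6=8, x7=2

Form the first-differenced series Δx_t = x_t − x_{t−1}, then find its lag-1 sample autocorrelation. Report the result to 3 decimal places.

0.044

First differences Δx: -2, -6, -3, 7, 14, -6
Mean of differences = 0.6667
Numerator Σ(Δx_t−Δx̄)(Δx_{t+1}−Δx̄) = 14.5556
Denominator Σ(Δx_t−Δx̄)² = 327.3333
r_1(Δx) = 14.5556 / 327.3333 = 0.044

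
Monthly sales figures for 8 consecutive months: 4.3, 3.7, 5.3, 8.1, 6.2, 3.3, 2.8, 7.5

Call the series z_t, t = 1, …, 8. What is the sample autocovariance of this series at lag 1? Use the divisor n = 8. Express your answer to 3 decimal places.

Mean z̄ = (4.3 + 3.7 + 5.3 + 8.1 + 6.2 + 3.3 + 2.8 + 7.5)/8 = 5.1500
Deviations: -0.8500, -1.4500, 0.1500, 2.9500, 1.0500, -1.8500, -2.3500, 2.3500
Σ_{t=1}^{7}(z_t−z̄)(z_{t+1}−z̄) = 1.4375
γ_1 = 1.4375 / 8 = 0.180

0.180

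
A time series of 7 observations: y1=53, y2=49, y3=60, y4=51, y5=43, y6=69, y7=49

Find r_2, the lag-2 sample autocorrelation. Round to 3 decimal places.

-0.119

Mean ȳ = (53 + 49 + 60 + 51 + 43 + 69 + 49)/7 = 53.4286
Deviations from mean: -0.4286, -4.4286, 6.5714, -2.4286, -10.4286, 15.5714, -4.4286
Σ(y_t−ȳ)(y_{t+2}−ȳ) = (-2.8163) + (10.7551) + (-68.5306) + (-37.8163) + (46.1837) = -52.2245
Denominator Σ(y_t−ȳ)² = 439.7143
r_2 = -52.2245 / 439.7143 = -0.119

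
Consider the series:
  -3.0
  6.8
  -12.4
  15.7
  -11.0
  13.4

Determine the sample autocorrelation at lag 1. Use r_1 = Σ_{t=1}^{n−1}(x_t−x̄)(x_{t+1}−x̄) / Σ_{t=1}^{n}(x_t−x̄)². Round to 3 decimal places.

Mean x̄ = (-3.0 + 6.8 − 12.4 + 15.7 − 11.0 + 13.4)/6 = 1.5833
Σ(x_t−x̄)(x_{t+1}−x̄) = (-23.9097) + (-72.9464) + (-197.3981) + (-177.6347) + (-148.6931) = -620.5819
Denominator Σ(x_t−x̄)² = 741.0083
r_1 = -620.5819 / 741.0083 = -0.837

-0.837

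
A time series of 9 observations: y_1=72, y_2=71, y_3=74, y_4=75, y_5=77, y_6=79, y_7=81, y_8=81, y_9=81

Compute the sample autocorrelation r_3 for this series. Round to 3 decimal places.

0.031

Mean ȳ = (72 + 71 + 74 + 75 + 77 + 79 + 81 + 81 + 81)/9 = 76.7778
Σ(y_t−ȳ)(y_{t+3}−ȳ) = (8.4938) + (-1.2840) + (-6.1728) + (-7.5062) + (0.9383) + (9.3827) = 3.8519
Denominator Σ(y_t−ȳ)² = 125.5556
r_3 = 3.8519 / 125.5556 = 0.031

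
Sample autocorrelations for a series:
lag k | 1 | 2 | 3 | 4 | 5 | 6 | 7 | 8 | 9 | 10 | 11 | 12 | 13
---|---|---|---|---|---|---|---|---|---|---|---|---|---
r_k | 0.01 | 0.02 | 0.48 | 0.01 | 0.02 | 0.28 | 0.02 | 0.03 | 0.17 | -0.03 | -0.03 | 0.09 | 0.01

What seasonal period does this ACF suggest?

The largest autocorrelation is r_3 = 0.48, with weaker echoes at lags 6 (0.28) and 9 (0.17); the remaining lags stay at or below 0.09.
The dominant spike at lag 3 indicates a seasonal period of 3.

3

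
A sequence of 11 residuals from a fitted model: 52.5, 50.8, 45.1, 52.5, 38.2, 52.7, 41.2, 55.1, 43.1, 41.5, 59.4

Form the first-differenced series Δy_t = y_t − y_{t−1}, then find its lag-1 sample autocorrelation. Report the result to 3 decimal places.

First differences Δy: -1.7, -5.7, 7.4, -14.3, 14.5, -11.5, 13.9, -12.0, -1.6, 17.9
Mean of differences = 0.6900
Numerator Σ(Δy_t−Δȳ)(Δy_{t+1}−Δȳ) = -842.5591
Denominator Σ(Δy_t−Δȳ)² = 1292.5490
r_1(Δy) = -842.5591 / 1292.5490 = -0.652

-0.652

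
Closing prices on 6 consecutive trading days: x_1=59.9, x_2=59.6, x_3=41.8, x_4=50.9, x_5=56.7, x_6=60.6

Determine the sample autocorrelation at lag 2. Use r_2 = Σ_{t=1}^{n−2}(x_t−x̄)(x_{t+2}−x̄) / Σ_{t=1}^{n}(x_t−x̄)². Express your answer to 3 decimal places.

-0.482

Mean x̄ = (59.9 + 59.6 + 41.8 + 50.9 + 56.7 + 60.6)/6 = 54.9167
Deviations from mean: 4.9833, 4.6833, -13.1167, -4.0167, 1.7833, 5.6833
Numerator Σ_{t=1}^{4}(x_t−x̄)(x_{t+2}−x̄) = -130.3956
Denominator Σ(x_t−x̄)² = 270.4283
r_2 = -130.3956 / 270.4283 = -0.482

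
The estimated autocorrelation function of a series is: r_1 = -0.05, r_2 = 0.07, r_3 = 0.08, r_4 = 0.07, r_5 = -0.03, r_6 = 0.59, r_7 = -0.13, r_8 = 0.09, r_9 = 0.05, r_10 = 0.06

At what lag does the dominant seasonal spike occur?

6

The largest autocorrelation is r_6 = 0.59; the remaining lags stay at or below 0.09.
The dominant spike at lag 6 indicates a seasonal period of 6.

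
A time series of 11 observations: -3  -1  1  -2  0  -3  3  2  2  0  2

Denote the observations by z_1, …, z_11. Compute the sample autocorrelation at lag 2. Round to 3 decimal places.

Mean z̄ = (-3 − 1 + 1 − 2 + 0 − 3 + 3 + 2 + 2 + 0 + 2)/11 = 0.0909
Numerator Σ_{t=1}^{9}(z_t−z̄)(z_{t+2}−z̄) = 8.7107
Denominator Σ(z_t−z̄)² = 44.9091
r_2 = 8.7107 / 44.9091 = 0.194

0.194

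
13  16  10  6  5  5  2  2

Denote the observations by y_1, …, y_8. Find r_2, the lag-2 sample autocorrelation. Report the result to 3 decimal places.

0.139

Mean ȳ = (13 + 16 + 10 + 6 + 5 + 5 + 2 + 2)/8 = 7.3750
Deviations from mean: 5.6250, 8.6250, 2.6250, -1.3750, -2.3750, -2.3750, -5.3750, -5.3750
Σ(y_t−ȳ)(y_{t+2}−ȳ) = (14.7656) + (-11.8594) + (-6.2344) + (3.2656) + (12.7656) + (12.7656) = 25.4688
Denominator Σ(y_t−ȳ)² = 183.8750
r_2 = 25.4688 / 183.8750 = 0.139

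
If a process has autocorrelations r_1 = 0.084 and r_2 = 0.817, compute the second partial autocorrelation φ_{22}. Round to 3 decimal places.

φ_{22} = (r_2 − r_1²) / (1 − r_1²)
r_1² = (0.084)² = 0.007056
Numerator = 0.817 − 0.0071 = 0.8099; denominator = 1 − 0.0071 = 0.9929
φ_{22} = 0.8099 / 0.9929 = 0.816

0.816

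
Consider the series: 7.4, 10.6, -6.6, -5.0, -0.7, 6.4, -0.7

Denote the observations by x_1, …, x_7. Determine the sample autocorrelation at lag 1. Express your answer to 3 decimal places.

0.099

Mean x̄ = (7.4 + 10.6 − 6.6 − 5.0 − 0.7 + 6.4 − 0.7)/7 = 1.6286
Deviations from mean: 5.7714, 8.9714, -8.2286, -6.6286, -2.3286, 4.7714, -2.3286
Numerator Σ_{t=1}^{6}(x_t−x̄)(x_{t+1}−x̄) = 25.7135
Denominator Σ(x_t−x̄)² = 259.0543
r_1 = 25.7135 / 259.0543 = 0.099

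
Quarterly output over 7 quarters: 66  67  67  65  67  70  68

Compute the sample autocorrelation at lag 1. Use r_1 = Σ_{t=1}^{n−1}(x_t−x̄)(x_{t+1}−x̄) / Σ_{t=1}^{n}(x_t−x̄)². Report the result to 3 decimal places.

0.191

Mean x̄ = (66 + 67 + 67 + 65 + 67 + 70 + 68)/7 = 67.1429
Deviations from mean: -1.1429, -0.1429, -0.1429, -2.1429, -0.1429, 2.8571, 0.8571
Numerator Σ_{t=1}^{6}(x_t−x̄)(x_{t+1}−x̄) = 2.8367
Denominator Σ(x_t−x̄)² = 14.8571
r_1 = 2.8367 / 14.8571 = 0.191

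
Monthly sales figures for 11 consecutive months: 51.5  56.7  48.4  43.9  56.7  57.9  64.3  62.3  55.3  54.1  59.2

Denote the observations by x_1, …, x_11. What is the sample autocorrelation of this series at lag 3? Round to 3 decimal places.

Mean x̄ = (51.5 + 56.7 + 48.4 + 43.9 + 56.7 + 57.9 + 64.3 + 62.3 + 55.3 + 54.1 + 59.2)/11 = 55.4818
Numerator Σ_{t=1}^{8}(x_t−x̄)(x_{t+3}−x̄) = -50.6228
Denominator Σ(x_t−x̄)² = 348.9764
r_3 = -50.6228 / 348.9764 = -0.145

-0.145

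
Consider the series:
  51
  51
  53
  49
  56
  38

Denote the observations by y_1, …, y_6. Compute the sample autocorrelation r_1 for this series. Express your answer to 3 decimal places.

Mean ȳ = (51 + 51 + 53 + 49 + 56 + 38)/6 = 49.6667
Σ(y_t−ȳ)(y_{t+1}−ȳ) = (1.7778) + (4.4444) + (-2.2222) + (-4.2222) + (-73.8889) = -74.1111
Denominator Σ(y_t−ȳ)² = 191.3333
r_1 = -74.1111 / 191.3333 = -0.387

-0.387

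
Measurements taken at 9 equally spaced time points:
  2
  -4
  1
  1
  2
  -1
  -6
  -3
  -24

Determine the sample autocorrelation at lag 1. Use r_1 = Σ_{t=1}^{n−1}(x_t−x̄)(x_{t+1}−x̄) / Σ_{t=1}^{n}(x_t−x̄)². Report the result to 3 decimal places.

0.069

Mean x̄ = (2 − 4 + 1 + 1 + 2 − 1 − 6 − 3 − 24)/9 = -3.5556
Numerator Σ_{t=1}^{8}(x_t−x̄)(x_{t+1}−x̄) = 36.8025
Denominator Σ(x_t−x̄)² = 534.2222
r_1 = 36.8025 / 534.2222 = 0.069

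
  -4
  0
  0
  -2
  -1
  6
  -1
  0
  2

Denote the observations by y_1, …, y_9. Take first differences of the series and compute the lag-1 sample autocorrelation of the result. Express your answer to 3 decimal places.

First differences Δy: 4, 0, -2, 1, 7, -7, 1, 2
Mean of differences = 0.7500
Numerator Σ(Δy_t−Δȳ)(Δy_{t+1}−Δȳ) = -49.5625
Denominator Σ(Δy_t−Δȳ)² = 119.5000
r_1(Δy) = -49.5625 / 119.5000 = -0.415

-0.415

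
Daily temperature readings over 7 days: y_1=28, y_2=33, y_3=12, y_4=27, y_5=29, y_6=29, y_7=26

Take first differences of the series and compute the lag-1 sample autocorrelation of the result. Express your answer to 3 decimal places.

First differences Δy: 5, -21, 15, 2, 0, -3
Mean of differences = -0.3333
Numerator Σ(Δy_t−Δȳ)(Δy_{t+1}−Δȳ) = -391.4444
Denominator Σ(Δy_t−Δȳ)² = 703.3333
r_1(Δy) = -391.4444 / 703.3333 = -0.557

-0.557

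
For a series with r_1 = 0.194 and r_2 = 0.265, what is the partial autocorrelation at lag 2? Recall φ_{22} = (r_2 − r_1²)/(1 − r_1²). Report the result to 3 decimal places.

0.236

φ_{22} = (r_2 − r_1²) / (1 − r_1²)
r_1² = (0.194)² = 0.037636
Numerator = 0.265 − 0.0376 = 0.2274; denominator = 1 − 0.0376 = 0.9624
φ_{22} = 0.2274 / 0.9624 = 0.236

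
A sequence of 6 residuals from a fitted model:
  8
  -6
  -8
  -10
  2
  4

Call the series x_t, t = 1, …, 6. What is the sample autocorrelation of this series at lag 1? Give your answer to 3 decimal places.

0.107

Mean x̄ = (8 − 6 − 8 − 10 + 2 + 4)/6 = -1.6667
Deviations from mean: 9.6667, -4.3333, -6.3333, -8.3333, 3.6667, 5.6667
Numerator Σ_{t=1}^{5}(x_t−x̄)(x_{t+1}−x̄) = 28.5556
Denominator Σ(x_t−x̄)² = 267.3333
r_1 = 28.5556 / 267.3333 = 0.107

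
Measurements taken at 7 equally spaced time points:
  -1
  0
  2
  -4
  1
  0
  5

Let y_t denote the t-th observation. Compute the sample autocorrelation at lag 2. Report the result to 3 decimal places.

Mean ȳ = (-1 + 0 + 2 − 4 + 1 + 0 + 5)/7 = 0.4286
Deviations from mean: -1.4286, -0.4286, 1.5714, -4.4286, 0.5714, -0.4286, 4.5714
Σ(y_t−ȳ)(y_{t+2}−ȳ) = (-2.2449) + (1.8980) + (0.8980) + (1.8980) + (2.6122) = 5.0612
Denominator Σ(y_t−ȳ)² = 45.7143
r_2 = 5.0612 / 45.7143 = 0.111

0.111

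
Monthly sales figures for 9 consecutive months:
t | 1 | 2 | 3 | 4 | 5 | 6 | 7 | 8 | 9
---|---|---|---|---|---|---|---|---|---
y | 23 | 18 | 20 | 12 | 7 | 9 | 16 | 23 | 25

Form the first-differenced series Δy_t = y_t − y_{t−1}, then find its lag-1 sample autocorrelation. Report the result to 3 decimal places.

0.357

First differences Δy: -5, 2, -8, -5, 2, 7, 7, 2
Mean of differences = 0.2500
Numerator Σ(Δy_t−Δȳ)(Δy_{t+1}−Δȳ) = 79.6875
Denominator Σ(Δy_t−Δȳ)² = 223.5000
r_1(Δy) = 79.6875 / 223.5000 = 0.357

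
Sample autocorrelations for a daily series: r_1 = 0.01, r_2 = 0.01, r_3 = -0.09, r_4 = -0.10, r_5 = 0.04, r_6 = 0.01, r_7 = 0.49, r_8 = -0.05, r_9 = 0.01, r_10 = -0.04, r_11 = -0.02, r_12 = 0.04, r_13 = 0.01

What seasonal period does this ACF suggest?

7

The largest autocorrelation is r_7 = 0.49; the remaining lags stay at or below 0.04.
The dominant spike at lag 7 indicates a seasonal period of 7.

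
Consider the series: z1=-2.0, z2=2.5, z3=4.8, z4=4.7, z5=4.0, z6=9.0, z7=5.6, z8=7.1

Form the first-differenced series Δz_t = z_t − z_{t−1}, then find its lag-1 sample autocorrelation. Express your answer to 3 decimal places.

First differences Δz: 4.5, 2.3, -0.1, -0.7, 5.0, -3.4, 1.5
Mean of differences = 1.3000
Numerator Σ(Δz_t−Δz̄)(Δz_{t+1}−Δz̄) = -21.1300
Denominator Σ(Δz_t−Δz̄)² = 53.0200
r_1(Δz) = -21.1300 / 53.0200 = -0.399

-0.399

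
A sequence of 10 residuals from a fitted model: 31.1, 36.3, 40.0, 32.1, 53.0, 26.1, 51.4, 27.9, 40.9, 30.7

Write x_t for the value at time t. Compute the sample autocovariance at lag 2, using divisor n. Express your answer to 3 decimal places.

Mean x̄ = (31.1 + 36.3 + 40.0 + 32.1 + 53.0 + 26.1 + 51.4 + 27.9 + 40.9 + 30.7)/10 = 36.9500
Σ_{t=1}^{8}(x_t−x̄)(x_{t+2}−x̄) = 530.6400
γ_2 = 530.6400 / 10 = 53.064

53.064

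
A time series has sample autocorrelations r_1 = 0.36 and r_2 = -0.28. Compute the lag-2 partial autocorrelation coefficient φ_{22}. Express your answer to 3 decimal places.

φ_{22} = (r_2 − r_1²) / (1 − r_1²)
r_1² = (0.36)² = 0.1296
Numerator = -0.28 − 0.1296 = -0.4096; denominator = 1 − 0.1296 = 0.8704
φ_{22} = -0.4096 / 0.8704 = -0.471

-0.471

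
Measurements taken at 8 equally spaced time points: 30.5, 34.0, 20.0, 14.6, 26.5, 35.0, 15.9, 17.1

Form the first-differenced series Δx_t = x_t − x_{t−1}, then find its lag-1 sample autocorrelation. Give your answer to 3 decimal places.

First differences Δx: 3.5, -14.0, -5.4, 11.9, 8.5, -19.1, 1.2
Mean of differences = -1.9143
Numerator Σ(Δx_t−Δx̄)(Δx_{t+1}−Δx̄) = -160.0931
Denominator Σ(Δx_t−Δx̄)² = 791.8686
r_1(Δx) = -160.0931 / 791.8686 = -0.202

-0.202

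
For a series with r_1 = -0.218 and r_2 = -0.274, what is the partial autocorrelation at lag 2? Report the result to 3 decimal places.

φ_{22} = (r_2 − r_1²) / (1 − r_1²)
r_1² = (-0.218)² = 0.047524
Numerator = -0.274 − 0.0475 = -0.3215; denominator = 1 − 0.0475 = 0.9525
φ_{22} = -0.3215 / 0.9525 = -0.338

-0.338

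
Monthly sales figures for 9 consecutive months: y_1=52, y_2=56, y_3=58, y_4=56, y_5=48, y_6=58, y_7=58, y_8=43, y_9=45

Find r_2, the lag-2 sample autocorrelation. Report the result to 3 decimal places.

-0.414

Mean ȳ = (52 + 56 + 58 + 56 + 48 + 58 + 58 + 43 + 45)/9 = 52.6667
Σ(y_t−ȳ)(y_{t+2}−ȳ) = (-3.5556) + (11.1111) + (-24.8889) + (17.7778) + (-24.8889) + (-51.5556) + (-40.8889) = -116.8889
Denominator Σ(y_t−ȳ)² = 282.0000
r_2 = -116.8889 / 282.0000 = -0.414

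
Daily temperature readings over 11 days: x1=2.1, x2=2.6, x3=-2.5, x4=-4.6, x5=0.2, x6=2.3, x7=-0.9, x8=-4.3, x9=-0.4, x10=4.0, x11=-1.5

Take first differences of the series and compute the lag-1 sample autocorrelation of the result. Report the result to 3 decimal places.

-0.053

First differences Δx: 0.5, -5.1, -2.1, 4.8, 2.1, -3.2, -3.4, 3.9, 4.4, -5.5
Mean of differences = -0.3600
Numerator Σ(Δx_t−Δx̄)(Δx_{t+1}−Δx̄) = -7.6056
Denominator Σ(Δx_t−Δx̄)² = 143.4440
r_1(Δx) = -7.6056 / 143.4440 = -0.053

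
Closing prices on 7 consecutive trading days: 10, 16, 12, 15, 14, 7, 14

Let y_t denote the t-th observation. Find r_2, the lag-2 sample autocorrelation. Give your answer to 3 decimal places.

Mean ȳ = (10 + 16 + 12 + 15 + 14 + 7 + 14)/7 = 12.5714
Deviations from mean: -2.5714, 3.4286, -0.5714, 2.4286, 1.4286, -5.5714, 1.4286
Σ(y_t−ȳ)(y_{t+2}−ȳ) = (1.4694) + (8.3265) + (-0.8163) + (-13.5306) + (2.0408) = -2.5102
Denominator Σ(y_t−ȳ)² = 59.7143
r_2 = -2.5102 / 59.7143 = -0.042

-0.042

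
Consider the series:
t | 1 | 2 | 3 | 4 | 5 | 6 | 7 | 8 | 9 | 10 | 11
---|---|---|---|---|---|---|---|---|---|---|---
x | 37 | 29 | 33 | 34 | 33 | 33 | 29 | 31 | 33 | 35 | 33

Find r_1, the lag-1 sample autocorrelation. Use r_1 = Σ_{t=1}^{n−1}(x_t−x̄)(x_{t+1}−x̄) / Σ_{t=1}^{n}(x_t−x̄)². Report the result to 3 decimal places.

-0.178

Mean x̄ = (37 + 29 + 33 + 34 + 33 + 33 + 29 + 31 + 33 + 35 + 33)/11 = 32.7273
Numerator Σ_{t=1}^{10}(x_t−x̄)(x_{t+1}−x̄) = -9.9835
Denominator Σ(x_t−x̄)² = 56.1818
r_1 = -9.9835 / 56.1818 = -0.178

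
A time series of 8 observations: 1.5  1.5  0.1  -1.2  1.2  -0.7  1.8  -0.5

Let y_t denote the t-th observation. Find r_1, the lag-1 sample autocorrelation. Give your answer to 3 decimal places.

-0.375

Mean ȳ = (1.5 + 1.5 + 0.1 − 1.2 + 1.2 − 0.7 + 1.8 − 0.5)/8 = 0.4625
Deviations from mean: 1.0375, 1.0375, -0.3625, -1.6625, 0.7375, -1.1625, 1.3375, -0.9625
Σ(y_t−ȳ)(y_{t+1}−ȳ) = (1.0764) + (-0.3761) + (0.6027) + (-1.2261) + (-0.8573) + (-1.5548) + (-1.2873) = -3.6227
Denominator Σ(y_t−ȳ)² = 9.6588
r_1 = -3.6227 / 9.6588 = -0.375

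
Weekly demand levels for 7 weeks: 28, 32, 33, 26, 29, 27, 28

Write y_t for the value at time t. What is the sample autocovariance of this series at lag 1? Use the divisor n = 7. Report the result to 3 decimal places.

-0.143

Mean ȳ = (28 + 32 + 33 + 26 + 29 + 27 + 28)/7 = 29.0000
Σ_{t=1}^{6}(y_t−ȳ)(y_{t+1}−ȳ) = -1.0000
γ_1 = -1.0000 / 7 = -0.143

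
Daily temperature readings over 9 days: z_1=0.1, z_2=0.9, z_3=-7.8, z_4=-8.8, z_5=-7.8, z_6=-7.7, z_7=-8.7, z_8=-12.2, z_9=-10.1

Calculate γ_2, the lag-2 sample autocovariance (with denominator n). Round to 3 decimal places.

Mean z̄ = (0.1 + 0.9 − 7.8 − 8.8 − 7.8 − 7.7 − 8.7 − 12.2 − 10.1)/9 = -6.9000
Σ_{t=1}^{7}(z_t−z̄)(z_{t+2}−z̄) = -7.1700
γ_2 = -7.1700 / 9 = -0.797

-0.797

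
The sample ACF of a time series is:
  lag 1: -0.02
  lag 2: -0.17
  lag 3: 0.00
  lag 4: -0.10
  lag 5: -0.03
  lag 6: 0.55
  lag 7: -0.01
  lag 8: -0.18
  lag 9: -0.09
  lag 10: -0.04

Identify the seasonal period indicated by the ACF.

The largest autocorrelation is r_6 = 0.55; the remaining lags stay at or below 0.00.
The dominant spike at lag 6 indicates a seasonal period of 6.

6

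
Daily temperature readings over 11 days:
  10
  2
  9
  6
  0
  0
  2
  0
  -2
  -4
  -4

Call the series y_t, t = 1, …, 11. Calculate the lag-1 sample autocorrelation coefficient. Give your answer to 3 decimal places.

0.397

Mean ȳ = (10 + 2 + 9 + 6 + 0 + 0 + 2 + 0 − 2 − 4 − 4)/11 = 1.7273
Numerator Σ_{t=1}^{10}(y_t−ȳ)(y_{t+1}−ȳ) = 90.5620
Denominator Σ(y_t−ȳ)² = 228.1818
r_1 = 90.5620 / 228.1818 = 0.397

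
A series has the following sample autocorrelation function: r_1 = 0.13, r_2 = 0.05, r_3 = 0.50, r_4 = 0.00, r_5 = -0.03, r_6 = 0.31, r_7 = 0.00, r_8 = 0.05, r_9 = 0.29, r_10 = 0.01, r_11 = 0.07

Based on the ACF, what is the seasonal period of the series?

The largest autocorrelation is r_3 = 0.50, with weaker echoes at lags 6 (0.31) and 9 (0.29); the remaining lags stay at or below 0.13.
The dominant spike at lag 3 indicates a seasonal period of 3.

3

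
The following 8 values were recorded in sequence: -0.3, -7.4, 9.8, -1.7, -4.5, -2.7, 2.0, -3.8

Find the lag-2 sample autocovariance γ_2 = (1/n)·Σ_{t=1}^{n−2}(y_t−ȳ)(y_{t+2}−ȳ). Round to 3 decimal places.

Mean ȳ = (-0.3 − 7.4 + 9.8 − 1.7 − 4.5 − 2.7 + 2.0 − 3.8)/8 = -1.0750
Σ_{t=1}^{6}(y_t−ȳ)(y_{t+2}−ȳ) = -29.9538
γ_2 = -29.9538 / 8 = -3.744

-3.744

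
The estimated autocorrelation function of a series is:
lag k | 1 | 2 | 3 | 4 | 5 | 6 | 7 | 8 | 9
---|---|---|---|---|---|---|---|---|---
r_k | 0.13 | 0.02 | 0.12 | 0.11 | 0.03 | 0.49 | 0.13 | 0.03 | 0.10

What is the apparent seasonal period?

6

The largest autocorrelation is r_6 = 0.49; the remaining lags stay at or below 0.13.
The dominant spike at lag 6 indicates a seasonal period of 6.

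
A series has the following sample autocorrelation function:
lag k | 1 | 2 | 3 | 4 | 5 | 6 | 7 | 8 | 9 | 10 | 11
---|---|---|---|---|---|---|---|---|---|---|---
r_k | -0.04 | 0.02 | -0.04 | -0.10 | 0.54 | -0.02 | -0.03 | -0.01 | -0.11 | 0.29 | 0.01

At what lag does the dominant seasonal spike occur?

The largest autocorrelation is r_5 = 0.54, with a weaker echo at lag 10 (0.29); the remaining lags stay at or below 0.02.
The dominant spike at lag 5 indicates a seasonal period of 5.

5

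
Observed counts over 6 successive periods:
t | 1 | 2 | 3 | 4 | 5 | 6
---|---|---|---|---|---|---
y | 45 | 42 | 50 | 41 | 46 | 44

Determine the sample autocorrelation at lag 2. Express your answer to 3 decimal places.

0.411

Mean ȳ = (45 + 42 + 50 + 41 + 46 + 44)/6 = 44.6667
Deviations from mean: 0.3333, -2.6667, 5.3333, -3.6667, 1.3333, -0.6667
Numerator Σ_{t=1}^{4}(y_t−ȳ)(y_{t+2}−ȳ) = 21.1111
Denominator Σ(y_t−ȳ)² = 51.3333
r_2 = 21.1111 / 51.3333 = 0.411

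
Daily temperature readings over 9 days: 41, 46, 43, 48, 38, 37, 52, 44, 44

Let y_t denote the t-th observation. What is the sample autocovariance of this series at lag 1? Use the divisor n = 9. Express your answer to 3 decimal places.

Mean ȳ = (41 + 46 + 43 + 48 + 38 + 37 + 52 + 44 + 44)/9 = 43.6667
Σ_{t=1}^{8}(y_t−ȳ)(y_{t+1}−ȳ) = -50.1111
γ_1 = -50.1111 / 9 = -5.568

-5.568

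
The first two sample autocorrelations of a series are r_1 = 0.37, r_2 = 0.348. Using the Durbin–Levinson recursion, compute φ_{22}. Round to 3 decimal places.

0.245

φ_{22} = (r_2 − r_1²) / (1 − r_1²)
r_1² = (0.37)² = 0.1369
Numerator = 0.348 − 0.1369 = 0.2111; denominator = 1 − 0.1369 = 0.8631
φ_{22} = 0.2111 / 0.8631 = 0.245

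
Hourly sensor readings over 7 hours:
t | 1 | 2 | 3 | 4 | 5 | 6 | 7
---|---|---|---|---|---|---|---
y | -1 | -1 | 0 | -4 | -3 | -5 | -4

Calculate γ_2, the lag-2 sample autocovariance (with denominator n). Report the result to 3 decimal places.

0.682

Mean ȳ = (-1 − 1 + 0 − 4 − 3 − 5 − 4)/7 = -2.5714
Σ_{t=1}^{5}(y_t−ȳ)(y_{t+2}−ȳ) = 4.7755
γ_2 = 4.7755 / 7 = 0.682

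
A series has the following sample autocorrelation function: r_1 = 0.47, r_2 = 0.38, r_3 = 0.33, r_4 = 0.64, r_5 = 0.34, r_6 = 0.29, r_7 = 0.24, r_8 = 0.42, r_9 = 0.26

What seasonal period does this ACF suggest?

The largest autocorrelation is r_4 = 0.64; the remaining lags stay at or below 0.47. The elevated value at lag 1 (0.47), dropping to 0.38 at lag 2, reflects decaying short-term dependence rather than seasonality.
The dominant spike at lag 4 indicates a seasonal period of 4.

4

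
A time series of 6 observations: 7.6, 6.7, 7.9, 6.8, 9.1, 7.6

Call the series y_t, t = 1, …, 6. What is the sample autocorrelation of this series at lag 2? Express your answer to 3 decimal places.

0.311

Mean ȳ = (7.6 + 6.7 + 7.9 + 6.8 + 9.1 + 7.6)/6 = 7.6167
Deviations from mean: -0.0167, -0.9167, 0.2833, -0.8167, 1.4833, -0.0167
Σ(y_t−ȳ)(y_{t+2}−ȳ) = (-0.0047) + (0.7486) + (0.4203) + (0.0136) = 1.1778
Denominator Σ(y_t−ȳ)² = 3.7883
r_2 = 1.1778 / 3.7883 = 0.311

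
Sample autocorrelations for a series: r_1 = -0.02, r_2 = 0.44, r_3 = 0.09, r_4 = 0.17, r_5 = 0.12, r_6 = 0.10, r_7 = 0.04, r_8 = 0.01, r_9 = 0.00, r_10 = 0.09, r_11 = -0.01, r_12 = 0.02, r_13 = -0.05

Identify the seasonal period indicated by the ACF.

The largest autocorrelation is r_2 = 0.44, with a weaker echo at lag 4 (0.17); the remaining lags stay at or below 0.12.
The dominant spike at lag 2 indicates a seasonal period of 2.

2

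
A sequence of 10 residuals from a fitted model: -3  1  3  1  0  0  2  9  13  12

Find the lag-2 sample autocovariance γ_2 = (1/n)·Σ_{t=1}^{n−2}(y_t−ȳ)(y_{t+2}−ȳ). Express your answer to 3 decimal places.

Mean ȳ = (-3 + 1 + 3 + 1 + 0 + 0 + 2 + 9 + 13 + 12)/10 = 3.8000
Σ_{t=1}^{8}(y_t−ȳ)(y_{t+2}−ȳ) = 40.1200
γ_2 = 40.1200 / 10 = 4.012

4.012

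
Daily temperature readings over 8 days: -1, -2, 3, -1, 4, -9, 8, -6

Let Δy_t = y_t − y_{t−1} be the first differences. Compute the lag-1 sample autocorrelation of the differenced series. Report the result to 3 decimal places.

First differences Δy: -1, 5, -4, 5, -13, 17, -14
Mean of differences = -0.7143
Numerator Σ(Δy_t−Δȳ)(Δy_{t+1}−Δȳ) = -562.3673
Denominator Σ(Δy_t−Δȳ)² = 717.4286
r_1(Δy) = -562.3673 / 717.4286 = -0.784

-0.784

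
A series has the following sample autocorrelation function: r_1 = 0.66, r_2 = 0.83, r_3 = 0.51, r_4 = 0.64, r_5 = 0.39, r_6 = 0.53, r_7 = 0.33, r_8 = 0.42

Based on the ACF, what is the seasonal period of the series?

The largest autocorrelation is r_2 = 0.83; the remaining lags stay at or below 0.66.
The dominant spike at lag 2 indicates a seasonal period of 2.

2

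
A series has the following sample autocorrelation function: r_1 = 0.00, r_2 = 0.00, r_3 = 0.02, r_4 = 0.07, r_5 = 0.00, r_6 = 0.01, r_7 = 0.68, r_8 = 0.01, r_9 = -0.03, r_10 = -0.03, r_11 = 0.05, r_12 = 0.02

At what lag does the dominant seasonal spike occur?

7

The largest autocorrelation is r_7 = 0.68; the remaining lags stay at or below 0.07.
The dominant spike at lag 7 indicates a seasonal period of 7.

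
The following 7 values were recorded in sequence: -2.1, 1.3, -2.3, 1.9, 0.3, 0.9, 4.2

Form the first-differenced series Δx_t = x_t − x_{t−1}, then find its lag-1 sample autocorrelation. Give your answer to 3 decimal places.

First differences Δx: 3.4, -3.6, 4.2, -1.6, 0.6, 3.3
Mean of differences = 1.0500
Numerator Σ(Δx_t−Δx̄)(Δx_{t+1}−Δx̄) = -33.7425
Denominator Σ(Δx_t−Δx̄)² = 49.3550
r_1(Δx) = -33.7425 / 49.3550 = -0.684

-0.684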